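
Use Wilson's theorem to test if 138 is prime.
(137)! mod 138 = 0. Since 0 ≢ -1 (mod 138), 138 is not prime.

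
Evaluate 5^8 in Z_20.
By repeated squaring (mod 20): 5^{1}≡5, 5^{2}≡5, 5^{4}≡5, 5^{8}≡5. So 5^{8} ≡ 5 (mod 20)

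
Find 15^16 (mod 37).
By repeated squaring (mod 37): 15^{1}≡15, 15^{2}≡3, 15^{4}≡9, 15^{8}≡7, 15^{16}≡12. So 15^{16} ≡ 12 (mod 37)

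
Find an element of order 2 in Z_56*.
29 has order 2 mod 56 since 29^{2} ≡ 1 (mod 56) and no smaller power works.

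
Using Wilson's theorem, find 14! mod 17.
(16)! = (14)! × (15) × (16) ≡ -1 mod 17. So (14)! ≡ -1 × [(16)(15)]^(-1) ≡ 8 mod 17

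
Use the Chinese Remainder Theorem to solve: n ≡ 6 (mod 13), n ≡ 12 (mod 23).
M = 13 × 23 = 299. M₁ = 23, y₁ ≡ 4 (mod 13). M₂ = 13, y₂ ≡ 16 (mod 23). n = 6×23×4 + 12×13×16 ≡ 58 (mod 299)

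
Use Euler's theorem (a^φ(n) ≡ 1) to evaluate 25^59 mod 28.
By Euler: 25^{12} ≡ 1 mod 28 since gcd(25, 28) = 1. 59 = 4×12 + 11. So 25^{59} ≡ 25^{11} ≡ 9 mod 28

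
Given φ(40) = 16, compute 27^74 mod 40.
By Euler: 27^{16} ≡ 1 mod 40 since gcd(27, 40) = 1. 74 = 4×16 + 10. So 27^{74} ≡ 27^{10} ≡ 9 mod 40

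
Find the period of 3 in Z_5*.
Powers of 3 mod 5: 3^1≡3, 3^2≡4, 3^3≡2, 3^4≡1. ord_5(3) = 4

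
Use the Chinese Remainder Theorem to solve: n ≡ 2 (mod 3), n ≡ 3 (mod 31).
M = 3 × 31 = 93. M₁ = 31, y₁ ≡ 1 (mod 3). M₂ = 3, y₂ ≡ 21 (mod 31). n = 2×31×1 + 3×3×21 ≡ 65 (mod 93)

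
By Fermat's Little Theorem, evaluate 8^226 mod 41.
By Fermat: 8^{40} ≡ 1 (mod 41). 226 ≡ 26 (mod 40). So 8^{226} ≡ 8^{26} ≡ 31 (mod 41)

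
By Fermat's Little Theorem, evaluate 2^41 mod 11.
By Fermat: 2^{10} ≡ 1 (mod 11). 41 = 4×10 + 1. So 2^{41} ≡ 2^{1} ≡ 2 (mod 11)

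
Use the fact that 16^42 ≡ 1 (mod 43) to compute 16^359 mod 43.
By Fermat: 16^{42} ≡ 1 (mod 43). 359 ≡ 23 (mod 42). So 16^{359} ≡ 16^{23} ≡ 41 (mod 43)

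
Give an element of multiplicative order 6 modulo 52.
3 has order 6 mod 52 since 3^{6} ≡ 1 mod 52 and no smaller power works.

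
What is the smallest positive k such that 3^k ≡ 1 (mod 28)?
Powers of 3 mod 28: 3^1≡3, 3^2≡9, 3^3≡27, 3^4≡25, 3^5≡19, 3^6≡1. ord_28(3) = 6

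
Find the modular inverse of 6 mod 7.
Since 7 is prime, by Fermat 6^(-1) ≡ 6^{5} ≡ 6 (mod 7). Verify: 6 × 6 = 36 ≡ 1 (mod 7)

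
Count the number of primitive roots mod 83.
Number of primitive roots mod 83 = φ(p-1) = φ(82) = 40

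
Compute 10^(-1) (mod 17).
Since 17 is prime, by Fermat 10^(-1) ≡ 10^{15} ≡ 12 (mod 17). Verify: 10 × 12 = 120 ≡ 1 (mod 17)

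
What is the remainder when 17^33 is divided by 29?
Using Fermat: 17^{28} ≡ 1 (mod 29). 33 ≡ 5 (mod 28). So 17^{33} ≡ 17^{5} ≡ 17 (mod 29)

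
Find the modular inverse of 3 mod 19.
Since 19 is prime, by Fermat 3^(-1) ≡ 3^{17} ≡ 13 (mod 19). Verify: 3 × 13 = 39 ≡ 1 (mod 19)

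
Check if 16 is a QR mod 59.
By Euler's criterion: 16^{29} ≡ 1 mod 59. Since this equals 1, 16 is a QR.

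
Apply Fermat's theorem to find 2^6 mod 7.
By Fermat's Little Theorem, 2^{6} ≡ 1 mod 7 since 7 is prime and gcd(2, 7) = 1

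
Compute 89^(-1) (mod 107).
Since 107 is prime, by Fermat 89^(-1) ≡ 89^{105} ≡ 101 (mod 107). Verify: 89 × 101 = 8989 ≡ 1 (mod 107)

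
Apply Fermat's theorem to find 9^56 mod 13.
By Fermat: 9^{12} ≡ 1 mod 13. 56 = 4×12 + 8. So 9^{56} ≡ 9^{8} ≡ 3 mod 13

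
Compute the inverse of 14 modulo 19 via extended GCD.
Extended GCD: 14(-4) + 19(3) = 1. So 14^(-1) ≡ -4 ≡ 15 mod 19. Verify: 14 × 15 = 210 ≡ 1 mod 19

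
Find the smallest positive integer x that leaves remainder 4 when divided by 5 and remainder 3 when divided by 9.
M = 5 × 9 = 45. M₁ = 9, y₁ ≡ 4 mod 5. M₂ = 5, y₂ ≡ 2 mod 9. x = 4×9×4 + 3×5×2 ≡ 39 mod 45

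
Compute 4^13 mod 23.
By repeated squaring (mod 23): 4^{1}≡4, 4^{2}≡16, 4^{4}≡3, 4^{8}≡9. Then 4^{13} = 4^{8+4+1} ≡ 9 × 3 × 4 ≡ 16 (mod 23)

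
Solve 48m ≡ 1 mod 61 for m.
Since 61 is prime, by Fermat 48^(-1) ≡ 48^{59} ≡ 14 mod 61. Verify: 48 × 14 = 672 ≡ 1 mod 61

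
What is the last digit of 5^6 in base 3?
Using Fermat: 5^{2} ≡ 1 mod 3. 6 ≡ 0 mod 2. So 5^{6} ≡ 5^{0} ≡ 1 mod 3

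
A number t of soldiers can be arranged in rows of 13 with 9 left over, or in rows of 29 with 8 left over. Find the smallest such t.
M = 13 × 29 = 377. M₁ = 29, y₁ ≡ 9 mod 13. M₂ = 13, y₂ ≡ 9 mod 29. t = 9×29×9 + 8×13×9 ≡ 269 mod 377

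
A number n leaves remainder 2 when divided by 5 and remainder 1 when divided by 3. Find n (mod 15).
M = 5 × 3 = 15. M₁ = 3, y₁ ≡ 2 (mod 5). M₂ = 5, y₂ ≡ 2 (mod 3). n = 2×3×2 + 1×5×2 ≡ 7 (mod 15)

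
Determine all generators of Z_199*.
There are φ(198) = 60 primitive roots mod 199: {3, 6, 15, 22, 30, 34, 38, 39, 41, 44, 48, 54, 68, 69, 71, 73, 75, 77, 84, 87, 95, 97, 99, 105, 108, 110, 113, 118, 119, 120, 127, 129, 133, 134, 142, 143, 146, 148, 149, 150, 152, 153, 154, 163, 164, 166, 167, 168, 170, 173, 176, 179, 183, 185, 186, 189, 190, 192, 195, 197}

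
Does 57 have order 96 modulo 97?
ord_97(57) divides 96. For each prime q|96: 57^{48}≡96, 57^{32}≡35, none ≡ 1. So 57 has order 96 and is a primitive root mod 97.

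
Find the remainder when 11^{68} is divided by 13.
By Fermat: 11^{12} ≡ 1 mod 13. 68 = 5×12 + 8. So 11^{68} ≡ 11^{8} ≡ 9 mod 13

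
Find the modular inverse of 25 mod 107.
Since 107 is prime, by Fermat 25^(-1) ≡ 25^{105} ≡ 30 mod 107. Verify: 25 × 30 = 750 ≡ 1 mod 107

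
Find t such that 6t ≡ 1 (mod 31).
Since 31 is prime, by Fermat 6^(-1) ≡ 6^{29} ≡ 26 (mod 31). Verify: 6 × 26 = 156 ≡ 1 (mod 31)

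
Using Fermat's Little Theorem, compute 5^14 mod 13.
By Fermat: 5^{12} ≡ 1 mod 13. So 5^{14} = 5^{12} · 5^{2} ≡ 5^{2} ≡ 12 mod 13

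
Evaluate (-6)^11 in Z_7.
Using Fermat: (-6)^{6} ≡ 1 (mod 7). 11 ≡ 5 (mod 6). So (-6)^{11} ≡ (-6)^{5} ≡ 1 (mod 7)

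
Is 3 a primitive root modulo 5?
ord_5(3) divides 4. For each prime q|4: 3^{2}≡4, none ≡ 1. So 3 has order 4 and is a primitive root mod 5.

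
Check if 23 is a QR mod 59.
By Euler's criterion: 23^{29} ≡ 58 (mod 59). Since this equals -1 (≡ 58), 23 is not a QR.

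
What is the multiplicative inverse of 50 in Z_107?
Since 107 is prime, by Fermat 50^(-1) ≡ 50^{105} ≡ 15 (mod 107). Verify: 50 × 15 = 750 ≡ 1 (mod 107)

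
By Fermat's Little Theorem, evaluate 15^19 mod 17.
By Fermat: 15^{16} ≡ 1 (mod 17). So 15^{19} = 15^{16} · 15^{3} ≡ 15^{3} ≡ 9 (mod 17)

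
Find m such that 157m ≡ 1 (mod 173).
Since 173 is prime, by Fermat 157^(-1) ≡ 157^{171} ≡ 54 (mod 173). Verify: 157 × 54 = 8478 ≡ 1 (mod 173)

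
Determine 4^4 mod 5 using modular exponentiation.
4^{4} = 256 ≡ 1 (mod 5)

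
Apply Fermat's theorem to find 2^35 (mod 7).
By Fermat: 2^{6} ≡ 1 (mod 7). 35 = 5×6 + 5. So 2^{35} ≡ 2^{5} ≡ 4 (mod 7)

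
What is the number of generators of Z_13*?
Number of primitive roots mod 13 = φ(p-1) = φ(12) = 4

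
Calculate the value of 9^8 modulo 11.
By repeated squaring (mod 11): 9^{1}≡9, 9^{2}≡4, 9^{4}≡5, 9^{8}≡3. So 9^{8} ≡ 3 (mod 11)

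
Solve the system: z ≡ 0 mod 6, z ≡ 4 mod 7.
M = 6 × 7 = 42. M₁ = 7, y₁ ≡ 1 mod 6. M₂ = 6, y₂ ≡ 6 mod 7. z = 0×7×1 + 4×6×6 ≡ 18 mod 42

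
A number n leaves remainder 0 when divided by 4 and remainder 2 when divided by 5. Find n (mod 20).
M = 4 × 5 = 20. M₁ = 5, y₁ ≡ 1 (mod 4). M₂ = 4, y₂ ≡ 4 (mod 5). n = 0×5×1 + 2×4×4 ≡ 12 (mod 20)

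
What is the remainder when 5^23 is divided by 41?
By repeated squaring (mod 41): 5^{1}≡5, 5^{2}≡25, 5^{4}≡10, 5^{8}≡18, 5^{16}≡37. Then 5^{23} = 5^{16+4+2+1} ≡ 37 × 10 × 25 × 5 ≡ 2 (mod 41)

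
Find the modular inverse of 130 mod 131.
Since 131 is prime, by Fermat 130^(-1) ≡ 130^{129} ≡ 130 (mod 131). Verify: 130 × 130 = 16900 ≡ 1 (mod 131)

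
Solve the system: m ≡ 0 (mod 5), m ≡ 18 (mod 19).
M = 5 × 19 = 95. M₁ = 19, y₁ ≡ 4 (mod 5). M₂ = 5, y₂ ≡ 4 (mod 19). m = 0×19×4 + 18×5×4 ≡ 75 (mod 95)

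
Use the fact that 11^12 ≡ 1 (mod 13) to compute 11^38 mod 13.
By Fermat: 11^{12} ≡ 1 (mod 13). 38 = 3×12 + 2. So 11^{38} ≡ 11^{2} ≡ 4 (mod 13)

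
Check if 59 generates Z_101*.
ord_101(59) divides 100. For each prime q|100: 59^{50}≡100, 59^{20}≡84, none ≡ 1. So 59 has order 100 and is a primitive root mod 101.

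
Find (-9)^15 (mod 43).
By repeated squaring (mod 43): (-9)^{1}≡34, (-9)^{2}≡38, (-9)^{4}≡25, (-9)^{8}≡23. Then (-9)^{15} = (-9)^{8+4+2+1} ≡ 23 × 25 × 38 × 34 ≡ 32 (mod 43)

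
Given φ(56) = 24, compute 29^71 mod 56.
By Euler: 29^{24} ≡ 1 (mod 56) since gcd(29, 56) = 1. 71 = 2×24 + 23. So 29^{71} ≡ 29^{23} ≡ 29 (mod 56)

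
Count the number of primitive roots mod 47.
A prime p has φ(p-1) primitive roots; here φ(46) = 22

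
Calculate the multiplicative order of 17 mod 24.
Powers of 17 mod 24: 17^1≡17, 17^2≡1. ord_24(17) = 2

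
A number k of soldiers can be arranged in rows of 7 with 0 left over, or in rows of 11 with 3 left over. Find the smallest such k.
M = 7 × 11 = 77. M₁ = 11, y₁ ≡ 2 mod 7. M₂ = 7, y₂ ≡ 8 mod 11. k = 0×11×2 + 3×7×8 ≡ 14 mod 77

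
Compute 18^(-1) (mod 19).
Since 19 is prime, by Fermat 18^(-1) ≡ 18^{17} ≡ 18 (mod 19). Verify: 18 × 18 = 324 ≡ 1 (mod 19)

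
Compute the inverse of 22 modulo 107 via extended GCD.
Extended GCD: 22(-34) + 107(7) = 1. So 22^(-1) ≡ -34 ≡ 73 (mod 107). Verify: 22 × 73 = 1606 ≡ 1 (mod 107)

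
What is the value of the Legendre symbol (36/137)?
(36/137) = 36^{68} mod 137 = 1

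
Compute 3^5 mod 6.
By repeated squaring mod 6: 3^{1}≡3, 3^{2}≡3, 3^{4}≡3. Then 3^{5} = 3^{4+1} ≡ 3 × 3 ≡ 3 mod 6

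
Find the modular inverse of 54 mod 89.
Since 89 is prime, by Fermat 54^(-1) ≡ 54^{87} ≡ 61 mod 89. Verify: 54 × 61 = 3294 ≡ 1 mod 89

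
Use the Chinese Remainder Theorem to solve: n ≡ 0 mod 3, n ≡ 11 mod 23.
M = 3 × 23 = 69. M₁ = 23, y₁ ≡ 2 mod 3. M₂ = 3, y₂ ≡ 8 mod 23. n = 0×23×2 + 11×3×8 ≡ 57 mod 69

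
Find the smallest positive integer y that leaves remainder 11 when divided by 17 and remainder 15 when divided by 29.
M = 17 × 29 = 493. M₁ = 29, y₁ ≡ 10 mod 17. M₂ = 17, y₂ ≡ 12 mod 29. y = 11×29×10 + 15×17×12 ≡ 334 mod 493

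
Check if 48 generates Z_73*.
48^{36} ≡ 1 mod 73 and 36 < 72, so ord_73(48) = 36 ≠ 72 and 48 is not a primitive root.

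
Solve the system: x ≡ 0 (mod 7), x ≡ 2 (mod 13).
M = 7 × 13 = 91. M₁ = 13, y₁ ≡ 6 (mod 7). M₂ = 7, y₂ ≡ 2 (mod 13). x = 0×13×6 + 2×7×2 ≡ 28 (mod 91)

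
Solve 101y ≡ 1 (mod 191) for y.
Since 191 is prime, by Fermat 101^(-1) ≡ 101^{189} ≡ 87 (mod 191). Verify: 101 × 87 = 8787 ≡ 1 (mod 191)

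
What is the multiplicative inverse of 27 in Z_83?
Since 83 is prime, by Fermat 27^(-1) ≡ 27^{81} ≡ 40 (mod 83). Verify: 27 × 40 = 1080 ≡ 1 (mod 83)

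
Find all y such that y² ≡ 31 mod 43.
The square roots of 31 mod 43 are 17 and 26. Verify: 17² = 289 ≡ 31 mod 43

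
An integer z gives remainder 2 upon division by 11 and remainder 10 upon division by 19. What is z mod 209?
M = 11 × 19 = 209. M₁ = 19, y₁ ≡ 7 mod 11. M₂ = 11, y₂ ≡ 7 mod 19. z = 2×19×7 + 10×11×7 ≡ 200 mod 209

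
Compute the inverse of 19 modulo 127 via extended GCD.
Extended GCD: 19(-20) + 127(3) = 1. So 19^(-1) ≡ -20 ≡ 107 (mod 127). Verify: 19 × 107 = 2033 ≡ 1 (mod 127)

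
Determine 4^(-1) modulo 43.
Since 43 is prime, by Fermat 4^(-1) ≡ 4^{41} ≡ 11 (mod 43). Verify: 4 × 11 = 44 ≡ 1 (mod 43)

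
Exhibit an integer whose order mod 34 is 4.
13 has order 4 mod 34 since 13^{4} ≡ 1 (mod 34) and no smaller power works.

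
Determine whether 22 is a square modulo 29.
By Euler's criterion: 22^{14} ≡ 1 (mod 29). Since this equals 1, 22 is a QR.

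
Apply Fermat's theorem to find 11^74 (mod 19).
By Fermat: 11^{18} ≡ 1 (mod 19). 74 = 4×18 + 2. So 11^{74} ≡ 11^{2} ≡ 7 (mod 19)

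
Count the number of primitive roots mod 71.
Number of primitive roots mod 71 = φ(p-1) = φ(70) = 24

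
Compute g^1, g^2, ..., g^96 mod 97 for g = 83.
83^1, 83^2, ..., 83^{96} mod 97: [83, 2, 69, 4, 41, 8, 82, 16, 67, 32, 37, 64, 74, 31, 51, 62, 5, 27, 10, 54, 20, 11, 40, 22, 80, 44, 63, 88, 29, 79, 58, 61, 19, 25, 38, 50, 76, 3, 55, 6, 13, 12, 26, 24, 52, 48, 7, 96, 14, 95, 28, 93, 56, 89, 15, 81, 30, 65, 60, 33, 23, 66, 46, 35, 92, 70, 87, 43, 77, 86, 57, 75, 17, 53, 34, 9, 68, 18, 39, 36, 78, 72, 59, 47, 21, 94, 42, 91, 84, 85, 71, 73, 45, 49, 90, 1]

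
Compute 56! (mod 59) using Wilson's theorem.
(58)! = (56)! × (57) × (58) ≡ -1 (mod 59). So (56)! ≡ -1 × [(58)(57)]^(-1) ≡ 29 (mod 59)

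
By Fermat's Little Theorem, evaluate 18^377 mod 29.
By Fermat: 18^{28} ≡ 1 mod 29. 377 ≡ 13 mod 28. So 18^{377} ≡ 18^{13} ≡ 8 mod 29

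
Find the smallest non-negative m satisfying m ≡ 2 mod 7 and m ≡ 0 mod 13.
M = 7 × 13 = 91. M₁ = 13, y₁ ≡ 6 mod 7. M₂ = 7, y₂ ≡ 2 mod 13. m = 2×13×6 + 0×7×2 ≡ 65 mod 91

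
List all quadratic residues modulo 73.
QRs mod 73: {1, 2, 3, 4, 6, 8, 9, 12, 16, 18, 19, 23, 24, 25, 27, 32, 35, 36, 37, 38, 41, 46, 48, 49, 50, 54, 55, 57, 61, 64, 65, 67, 69, 70, 71, 72}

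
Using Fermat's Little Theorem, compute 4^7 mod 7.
By Fermat: 4^{6} ≡ 1 mod 7. So 4^{7} = 4^{6} · 4^{1} ≡ 4^{1} ≡ 4 mod 7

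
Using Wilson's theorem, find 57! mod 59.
(58)! = (57)! × (58) ≡ -1 mod 59. So (57)! ≡ -1 × (58)^(-1) ≡ (-1)×(-1) = 1 mod 59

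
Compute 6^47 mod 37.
Using Fermat: 6^{36} ≡ 1 (mod 37). 47 ≡ 11 (mod 36). So 6^{47} ≡ 6^{11} ≡ 31 (mod 37)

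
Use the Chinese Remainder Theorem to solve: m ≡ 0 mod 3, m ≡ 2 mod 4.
M = 3 × 4 = 12. M₁ = 4, y₁ ≡ 1 mod 3. M₂ = 3, y₂ ≡ 3 mod 4. m = 0×4×1 + 2×3×3 ≡ 6 mod 12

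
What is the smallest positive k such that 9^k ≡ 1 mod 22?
Powers of 9 mod 22: 9^1≡9, 9^2≡15, 9^3≡3, 9^4≡5, 9^5≡1. Order = 5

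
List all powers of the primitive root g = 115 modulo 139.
115^1, 115^2, ..., 115^{138} mod 139: [115, 20, 76, 122, 130, 77, 98, 11, 14, 81, 2, 91, 40, 13, 105, 121, 15, 57, 22, 28, 23, 4, 43, 80, 26, 71, 103, 30, 114, 44, 56, 46, 8, 86, 21, 52, 3, 67, 60, 89, 88, 112, 92, 16, 33, 42, 104, 6, 134, 120, 39, 37, 85, 45, 32, 66, 84, 69, 12, 129, 101, 78, 74, 31, 90, 64, 132, 29, 138, 24, 119, 63, 17, 9, 62, 41, 128, 125, 58, 137, 48, 99, 126, 34, 18, 124, 82, 117, 111, 116, 135, 96, 59, 113, 68, 36, 109, 25, 95, 83, 93, 131, 53, 118, 87, 136, 72, 79, 50, 51, 27, 47, 123, 106, 97, 35, 133, 5, 19, 100, 102, 54, 94, 107, 73, 55, 70, 127, 10, 38, 61, 65, 108, 49, 75, 7, 110, 1]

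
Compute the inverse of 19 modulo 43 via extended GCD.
Extended GCD: 19(-9) + 43(4) = 1. So 19^(-1) ≡ -9 ≡ 34 mod 43. Verify: 19 × 34 = 646 ≡ 1 mod 43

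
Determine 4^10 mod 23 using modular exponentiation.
By repeated squaring mod 23: 4^{1}≡4, 4^{2}≡16, 4^{4}≡3, 4^{8}≡9. Then 4^{10} = 4^{8+2} ≡ 9 × 16 ≡ 6 mod 23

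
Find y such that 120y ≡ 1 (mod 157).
Since 157 is prime, by Fermat 120^(-1) ≡ 120^{155} ≡ 140 (mod 157). Verify: 120 × 140 = 16800 ≡ 1 (mod 157)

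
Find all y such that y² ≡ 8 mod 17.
The square roots of 8 mod 17 are 12 and 5. Verify: 12² = 144 ≡ 8 mod 17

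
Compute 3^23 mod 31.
By repeated squaring mod 31: 3^{1}≡3, 3^{2}≡9, 3^{4}≡19, 3^{8}≡20, 3^{16}≡28. Then 3^{23} = 3^{16+4+2+1} ≡ 28 × 19 × 9 × 3 ≡ 11 mod 31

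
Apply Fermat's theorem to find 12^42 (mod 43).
By Fermat's Little Theorem, 12^{42} ≡ 1 (mod 43) since 43 is prime and gcd(12, 43) = 1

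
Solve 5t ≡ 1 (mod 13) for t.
Since 13 is prime, by Fermat 5^(-1) ≡ 5^{11} ≡ 8 (mod 13). Verify: 5 × 8 = 40 ≡ 1 (mod 13)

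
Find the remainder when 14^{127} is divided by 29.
By Fermat: 14^{28} ≡ 1 mod 29. 127 = 4×28 + 15. So 14^{127} ≡ 14^{15} ≡ 15 mod 29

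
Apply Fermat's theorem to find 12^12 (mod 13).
By Fermat's Little Theorem, 12^{12} ≡ 1 (mod 13) since 13 is prime and gcd(12, 13) = 1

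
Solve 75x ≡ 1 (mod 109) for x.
Since 109 is prime, by Fermat 75^(-1) ≡ 75^{107} ≡ 16 (mod 109). Verify: 75 × 16 = 1200 ≡ 1 (mod 109)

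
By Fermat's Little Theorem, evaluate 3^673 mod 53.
By Fermat: 3^{52} ≡ 1 mod 53. 673 ≡ 49 mod 52. So 3^{673} ≡ 3^{49} ≡ 2 mod 53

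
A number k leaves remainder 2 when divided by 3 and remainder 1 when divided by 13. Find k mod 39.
M = 3 × 13 = 39. M₁ = 13, y₁ ≡ 1 mod 3. M₂ = 3, y₂ ≡ 9 mod 13. k = 2×13×1 + 1×3×9 ≡ 14 mod 39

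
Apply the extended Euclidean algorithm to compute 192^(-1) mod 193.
Extended GCD: 192(-1) + 193(1) = 1. So 192^(-1) ≡ -1 ≡ 192 mod 193. Verify: 192 × 192 = 36864 ≡ 1 mod 193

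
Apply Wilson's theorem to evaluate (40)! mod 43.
(42)! = (40)! × (41) × (42) ≡ -1 (mod 43). So (40)! ≡ -1 × [(42)(41)]^(-1) ≡ 21 (mod 43)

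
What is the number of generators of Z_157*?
There are φ(157-1) = φ(156) = 48 primitive roots modulo 157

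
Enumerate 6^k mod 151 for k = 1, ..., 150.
6^1, 6^2, ..., 6^{150} mod 151: [6, 36, 65, 88, 75, 148, 133, 43, 107, 38, 77, 9, 54, 22, 132, 37, 71, 124, 140, 85, 57, 40, 89, 81, 33, 47, 131, 31, 35, 59, 52, 10, 60, 58, 46, 125, 146, 121, 122, 128, 13, 78, 15, 90, 87, 69, 112, 68, 106, 32, 41, 95, 117, 98, 135, 55, 28, 17, 102, 8, 48, 137, 67, 100, 147, 127, 7, 42, 101, 2, 12, 72, 130, 25, 150, 145, 115, 86, 63, 76, 3, 18, 108, 44, 113, 74, 142, 97, 129, 19, 114, 80, 27, 11, 66, 94, 111, 62, 70, 118, 104, 20, 120, 116, 92, 99, 141, 91, 93, 105, 26, 5, 30, 29, 23, 138, 73, 136, 61, 64, 82, 39, 83, 45, 119, 110, 56, 34, 53, 16, 96, 123, 134, 49, 143, 103, 14, 84, 51, 4, 24, 144, 109, 50, 149, 139, 79, 21, 126, 1]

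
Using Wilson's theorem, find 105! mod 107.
(106)! = (105)! × (106) ≡ -1 (mod 107). So (105)! ≡ -1 × (106)^(-1) ≡ (-1)×(-1) = 1 (mod 107)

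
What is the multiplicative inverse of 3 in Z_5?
Since 5 is prime, by Fermat 3^(-1) ≡ 3^{3} ≡ 2 (mod 5). Verify: 3 × 2 = 6 ≡ 1 (mod 5)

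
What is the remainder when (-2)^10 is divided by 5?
Using Fermat: (-2)^{4} ≡ 1 mod 5. 10 ≡ 2 mod 4. So (-2)^{10} ≡ (-2)^{2} ≡ 4 mod 5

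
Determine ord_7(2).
Powers of 2 mod 7: 2^1≡2, 2^2≡4, 2^3≡1. ord_7(2) = 3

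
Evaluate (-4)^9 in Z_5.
Using Fermat: (-4)^{4} ≡ 1 (mod 5). 9 ≡ 1 (mod 4). So (-4)^{9} ≡ (-4)^{1} ≡ 1 (mod 5)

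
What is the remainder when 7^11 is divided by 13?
By repeated squaring mod 13: 7^{1}≡7, 7^{2}≡10, 7^{4}≡9, 7^{8}≡3. Then 7^{11} = 7^{8+2+1} ≡ 3 × 10 × 7 ≡ 2 mod 13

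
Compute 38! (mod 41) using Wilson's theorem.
(40)! = (38)! × (39) × (40) ≡ -1 (mod 41). So (38)! ≡ -1 × [(40)(39)]^(-1) ≡ 20 (mod 41)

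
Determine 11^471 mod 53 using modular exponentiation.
Using Fermat: 11^{52} ≡ 1 (mod 53). 471 ≡ 3 (mod 52). So 11^{471} ≡ 11^{3} ≡ 6 (mod 53)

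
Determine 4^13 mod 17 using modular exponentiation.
By repeated squaring (mod 17): 4^{1}≡4, 4^{2}≡16, 4^{4}≡1, 4^{8}≡1. Then 4^{13} = 4^{8+4+1} ≡ 1 × 1 × 4 ≡ 4 (mod 17)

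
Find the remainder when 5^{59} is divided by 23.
By Fermat: 5^{22} ≡ 1 mod 23. 59 = 2×22 + 15. So 5^{59} ≡ 5^{15} ≡ 19 mod 23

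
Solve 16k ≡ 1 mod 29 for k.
Since 29 is prime, by Fermat 16^(-1) ≡ 16^{27} ≡ 20 mod 29. Verify: 16 × 20 = 320 ≡ 1 mod 29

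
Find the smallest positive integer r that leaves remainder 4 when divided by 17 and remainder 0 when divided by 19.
M = 17 × 19 = 323. M₁ = 19, y₁ ≡ 9 (mod 17). M₂ = 17, y₂ ≡ 9 (mod 19). r = 4×19×9 + 0×17×9 ≡ 38 (mod 323)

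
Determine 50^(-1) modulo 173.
Since 173 is prime, by Fermat 50^(-1) ≡ 50^{171} ≡ 45 (mod 173). Verify: 50 × 45 = 2250 ≡ 1 (mod 173)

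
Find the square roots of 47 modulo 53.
The square roots of 47 mod 53 are 10 and 43. Verify: 10² = 100 ≡ 47 mod 53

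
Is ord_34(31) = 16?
Powers of 31 mod 34: 31^1≡31, 31^2≡9, 31^3≡7, 31^4≡13, 31^5≡29, 31^6≡15, 31^7≡23, 31^8≡33, 31^9≡3, 31^10≡25, 31^11≡27, 31^12≡21, 31^13≡5, 31^14≡19, 31^15≡11, 31^16≡1. First k with 31^k≡1 is k=16. Yes, ord_34(31) = 16.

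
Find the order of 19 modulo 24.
Powers of 19 mod 24: 19^1≡19, 19^2≡1. ord_24(19) = 2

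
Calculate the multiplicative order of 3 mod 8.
Powers of 3 mod 8: 3^1≡3, 3^2≡1. Order = 2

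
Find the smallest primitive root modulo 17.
g = 3. Powers: [3, 9, 10, 13, 5, 15, 11, 16, 14, ...] generates all 16 non-zero residues.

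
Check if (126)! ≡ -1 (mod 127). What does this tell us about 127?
(126)! mod 127 = 126. Since this equals -1 (mod 127), Wilson confirms 127 is prime.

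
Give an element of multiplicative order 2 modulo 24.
13 has order 2 mod 24 since 13^{2} ≡ 1 mod 24 and no smaller power works.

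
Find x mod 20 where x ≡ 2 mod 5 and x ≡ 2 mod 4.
M = 5 × 4 = 20. M₁ = 4, y₁ ≡ 4 mod 5. M₂ = 5, y₂ ≡ 1 mod 4. x = 2×4×4 + 2×5×1 ≡ 2 mod 20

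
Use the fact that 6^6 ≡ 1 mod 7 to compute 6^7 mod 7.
By Fermat: 6^{6} ≡ 1 mod 7. So 6^{7} = 6^{6} · 6^{1} ≡ 6^{1} ≡ 6 mod 7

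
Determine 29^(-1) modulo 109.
Since 109 is prime, by Fermat 29^(-1) ≡ 29^{107} ≡ 94 (mod 109). Verify: 29 × 94 = 2726 ≡ 1 (mod 109)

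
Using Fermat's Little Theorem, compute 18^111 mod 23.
By Fermat: 18^{22} ≡ 1 mod 23. 111 = 5×22 + 1. So 18^{111} ≡ 18^{1} ≡ 18 mod 23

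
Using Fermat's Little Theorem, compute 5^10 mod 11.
By Fermat's Little Theorem, 5^{10} ≡ 1 (mod 11) since 11 is prime and gcd(5, 11) = 1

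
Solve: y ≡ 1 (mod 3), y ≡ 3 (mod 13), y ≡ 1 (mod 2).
M = 3 × 13 × 2 = 78. M₁ = 26, y₁ ≡ 2 (mod 3). M₂ = 6, y₂ ≡ 11 (mod 13). M₃ = 39, y₃ ≡ 1 (mod 2). y = 1×26×2 + 3×6×11 + 1×39×1 ≡ 55 (mod 78)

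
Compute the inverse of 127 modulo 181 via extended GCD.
Extended GCD: 127(-57) + 181(40) = 1. So 127^(-1) ≡ -57 ≡ 124 mod 181. Verify: 127 × 124 = 15748 ≡ 1 mod 181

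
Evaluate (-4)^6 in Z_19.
By repeated squaring mod 19: (-4)^{1}≡15, (-4)^{2}≡16, (-4)^{4}≡9. Then (-4)^{6} = (-4)^{4+2} ≡ 9 × 16 ≡ 11 mod 19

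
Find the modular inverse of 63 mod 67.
Since 67 is prime, by Fermat 63^(-1) ≡ 63^{65} ≡ 50 mod 67. Verify: 63 × 50 = 3150 ≡ 1 mod 67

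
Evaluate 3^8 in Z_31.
By repeated squaring mod 31: 3^{1}≡3, 3^{2}≡9, 3^{4}≡19, 3^{8}≡20. So 3^{8} ≡ 20 mod 31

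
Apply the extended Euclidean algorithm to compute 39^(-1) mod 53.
Extended GCD: 39(-19) + 53(14) = 1. So 39^(-1) ≡ -19 ≡ 34 (mod 53). Verify: 39 × 34 = 1326 ≡ 1 (mod 53)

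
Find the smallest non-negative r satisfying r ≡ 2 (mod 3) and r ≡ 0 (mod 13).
M = 3 × 13 = 39. M₁ = 13, y₁ ≡ 1 (mod 3). M₂ = 3, y₂ ≡ 9 (mod 13). r = 2×13×1 + 0×3×9 ≡ 26 (mod 39)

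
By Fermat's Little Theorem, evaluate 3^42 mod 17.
By Fermat: 3^{16} ≡ 1 mod 17. 42 = 2×16 + 10. So 3^{42} ≡ 3^{10} ≡ 8 mod 17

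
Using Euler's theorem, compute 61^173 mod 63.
By Euler: 61^{36} ≡ 1 (mod 63) since gcd(61, 63) = 1. 173 = 4×36 + 29. So 61^{173} ≡ 61^{29} ≡ 31 (mod 63)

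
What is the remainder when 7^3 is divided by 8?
7^{3} = 343 ≡ 7 mod 8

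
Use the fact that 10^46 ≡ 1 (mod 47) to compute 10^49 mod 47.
By Fermat: 10^{46} ≡ 1 (mod 47). So 10^{49} = 10^{46} · 10^{3} ≡ 10^{3} ≡ 13 (mod 47)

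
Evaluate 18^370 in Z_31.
Using Fermat: 18^{30} ≡ 1 (mod 31). 370 ≡ 10 (mod 30). So 18^{370} ≡ 18^{10} ≡ 5 (mod 31)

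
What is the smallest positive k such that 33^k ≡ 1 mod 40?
Powers of 33 mod 40: 33^1≡33, 33^2≡9, 33^3≡17, 33^4≡1. Order = 4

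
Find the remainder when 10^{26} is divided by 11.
By Fermat: 10^{10} ≡ 1 mod 11. 26 = 2×10 + 6. So 10^{26} ≡ 10^{6} ≡ 1 mod 11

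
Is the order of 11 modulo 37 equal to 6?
Powers of 11 mod 37: 11^1≡11, 11^2≡10, 11^3≡36, 11^4≡26, 11^5≡27, 11^6≡1. First k with 11^k≡1 is k=6. Yes, ord_37(11) = 6.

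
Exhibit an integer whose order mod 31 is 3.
5 has order 3 mod 31 since 5^{3} ≡ 1 mod 31 and no smaller power works.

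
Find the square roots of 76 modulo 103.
The square roots of 76 mod 103 are 30 and 73. Verify: 30² = 900 ≡ 76 mod 103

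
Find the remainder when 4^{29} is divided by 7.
By Fermat: 4^{6} ≡ 1 mod 7. 29 = 4×6 + 5. So 4^{29} ≡ 4^{5} ≡ 2 mod 7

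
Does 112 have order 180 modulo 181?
ord_181(112) divides 180. For each prime q|180: 112^{90}≡180, 112^{60}≡48, 112^{36}≡135, none ≡ 1. So 112 has order 180 and is a primitive root mod 181.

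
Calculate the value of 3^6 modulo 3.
By repeated squaring (mod 3): 3^{1}≡0, 3^{2}≡0, 3^{4}≡0. Then 3^{6} = 3^{4+2} ≡ 0 × 0 ≡ 0 (mod 3)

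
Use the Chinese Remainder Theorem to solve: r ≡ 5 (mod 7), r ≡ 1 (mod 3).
M = 7 × 3 = 21. M₁ = 3, y₁ ≡ 5 (mod 7). M₂ = 7, y₂ ≡ 1 (mod 3). r = 5×3×5 + 1×7×1 ≡ 19 (mod 21)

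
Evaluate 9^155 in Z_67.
Using Fermat: 9^{66} ≡ 1 (mod 67). 155 ≡ 23 (mod 66). So 9^{155} ≡ 9^{23} ≡ 9 (mod 67)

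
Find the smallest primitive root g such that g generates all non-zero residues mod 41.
g = 6. Powers: [6, 36, 11, 25, 27, 39, 29, ...] generates all 40 non-zero residues.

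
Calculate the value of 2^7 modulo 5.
Using Fermat: 2^{4} ≡ 1 mod 5. 7 ≡ 3 mod 4. So 2^{7} ≡ 2^{3} ≡ 3 mod 5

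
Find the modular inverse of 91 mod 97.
Since 97 is prime, by Fermat 91^(-1) ≡ 91^{95} ≡ 16 mod 97. Verify: 91 × 16 = 1456 ≡ 1 mod 97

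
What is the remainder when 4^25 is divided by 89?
By repeated squaring mod 89: 4^{1}≡4, 4^{2}≡16, 4^{4}≡78, 4^{8}≡32, 4^{16}≡45. Then 4^{25} = 4^{16+8+1} ≡ 45 × 32 × 4 ≡ 64 mod 89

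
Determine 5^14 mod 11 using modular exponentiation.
Using Fermat: 5^{10} ≡ 1 mod 11. 14 ≡ 4 mod 10. So 5^{14} ≡ 5^{4} ≡ 9 mod 11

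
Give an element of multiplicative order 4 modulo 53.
23 has order 4 mod 53 since 23^{4} ≡ 1 mod 53 and no smaller power works.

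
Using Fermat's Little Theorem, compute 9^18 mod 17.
By Fermat: 9^{16} ≡ 1 (mod 17). So 9^{18} = 9^{16} · 9^{2} ≡ 9^{2} ≡ 13 (mod 17)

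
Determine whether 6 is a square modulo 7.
By Euler's criterion: 6^{3} ≡ 6 (mod 7). Since this equals -1 (≡ 6), 6 is not a QR.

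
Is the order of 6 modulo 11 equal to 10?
Powers of 6 mod 11: 6^1≡6, 6^2≡3, 6^3≡7, 6^4≡9, 6^5≡10, 6^6≡5, 6^7≡8, 6^8≡4, 6^9≡2, 6^10≡1. First k with 6^k≡1 is k=10. Yes, ord_11(6) = 10.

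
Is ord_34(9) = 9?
Powers of 9 mod 34: 9^1≡9, 9^2≡13, 9^3≡15, 9^4≡33, 9^5≡25, 9^6≡21, 9^7≡19, 9^8≡1. Already 9^8≡1, so the order is 8 < 9. No, the actual order is 8.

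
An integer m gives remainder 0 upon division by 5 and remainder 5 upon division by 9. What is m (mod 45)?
M = 5 × 9 = 45. M₁ = 9, y₁ ≡ 4 (mod 5). M₂ = 5, y₂ ≡ 2 (mod 9). m = 0×9×4 + 5×5×2 ≡ 5 (mod 45)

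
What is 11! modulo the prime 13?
(12)! = (11)! × (12) ≡ -1 (mod 13). So (11)! ≡ -1 × (12)^(-1) ≡ (-1)×(-1) = 1 (mod 13)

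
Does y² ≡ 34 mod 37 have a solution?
By Euler's criterion: 34^{18} ≡ 1 mod 37. Since this equals 1, 34 is a QR.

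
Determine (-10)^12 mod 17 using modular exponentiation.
By repeated squaring mod 17: (-10)^{1}≡7, (-10)^{2}≡15, (-10)^{4}≡4, (-10)^{8}≡16. Then (-10)^{12} = (-10)^{8+4} ≡ 16 × 4 ≡ 13 mod 17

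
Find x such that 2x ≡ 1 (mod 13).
Since 13 is prime, by Fermat 2^(-1) ≡ 2^{11} ≡ 7 (mod 13). Verify: 2 × 7 = 14 ≡ 1 (mod 13)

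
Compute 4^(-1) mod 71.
Since 71 is prime, by Fermat 4^(-1) ≡ 4^{69} ≡ 18 mod 71. Verify: 4 × 18 = 72 ≡ 1 mod 71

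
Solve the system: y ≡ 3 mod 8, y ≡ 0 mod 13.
M = 8 × 13 = 104. M₁ = 13, y₁ ≡ 5 mod 8. M₂ = 8, y₂ ≡ 5 mod 13. y = 3×13×5 + 0×8×5 ≡ 91 mod 104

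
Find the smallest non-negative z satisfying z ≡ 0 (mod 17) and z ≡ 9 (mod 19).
M = 17 × 19 = 323. M₁ = 19, y₁ ≡ 9 (mod 17). M₂ = 17, y₂ ≡ 9 (mod 19). z = 0×19×9 + 9×17×9 ≡ 85 (mod 323)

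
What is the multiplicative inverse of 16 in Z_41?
Since 41 is prime, by Fermat 16^(-1) ≡ 16^{39} ≡ 18 (mod 41). Verify: 16 × 18 = 288 ≡ 1 (mod 41)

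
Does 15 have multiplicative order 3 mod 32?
Powers of 15 mod 32: 15^1≡15, 15^2≡1. Already 15^2≡1, so the order is 2 < 3. No, the actual order is 2.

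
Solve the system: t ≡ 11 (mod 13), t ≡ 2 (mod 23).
M = 13 × 23 = 299. M₁ = 23, y₁ ≡ 4 (mod 13). M₂ = 13, y₂ ≡ 16 (mod 23). t = 11×23×4 + 2×13×16 ≡ 232 (mod 299)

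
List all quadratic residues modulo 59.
QRs mod 59: {1, 3, 4, 5, 7, 9, 12, 15, 16, 17, 19, 20, 21, 22, 25, 26, 27, 28, 29, 35, 36, 41, 45, 46, 48, 49, 51, 53, 57}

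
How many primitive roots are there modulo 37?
A prime p has φ(p-1) primitive roots; here φ(36) = 12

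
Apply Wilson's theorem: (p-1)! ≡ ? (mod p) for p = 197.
By Wilson's theorem, (196)! ≡ -1 ≡ 196 mod 197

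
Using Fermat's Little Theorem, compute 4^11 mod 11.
By Fermat: 4^{10} ≡ 1 mod 11. So 4^{11} = 4^{10} · 4^{1} ≡ 4^{1} ≡ 4 mod 11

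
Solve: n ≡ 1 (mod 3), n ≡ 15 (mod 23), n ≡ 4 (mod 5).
M = 3 × 23 × 5 = 345. M₁ = 115, y₁ ≡ 1 (mod 3). M₂ = 15, y₂ ≡ 20 (mod 23). M₃ = 69, y₃ ≡ 4 (mod 5). n = 1×115×1 + 15×15×20 + 4×69×4 ≡ 199 (mod 345)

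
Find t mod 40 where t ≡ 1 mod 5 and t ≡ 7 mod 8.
M = 5 × 8 = 40. M₁ = 8, y₁ ≡ 2 mod 5. M₂ = 5, y₂ ≡ 5 mod 8. t = 1×8×2 + 7×5×5 ≡ 31 mod 40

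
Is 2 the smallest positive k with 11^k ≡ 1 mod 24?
Powers of 11 mod 24: 11^1≡11, 11^2≡1. First k with 11^k≡1 is k=2. Yes, ord_24(11) = 2.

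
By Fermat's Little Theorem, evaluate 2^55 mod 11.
By Fermat: 2^{10} ≡ 1 mod 11. 55 = 5×10 + 5. So 2^{55} ≡ 2^{5} ≡ 10 mod 11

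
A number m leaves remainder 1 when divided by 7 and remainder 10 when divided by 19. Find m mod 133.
M = 7 × 19 = 133. M₁ = 19, y₁ ≡ 3 mod 7. M₂ = 7, y₂ ≡ 11 mod 19. m = 1×19×3 + 10×7×11 ≡ 29 mod 133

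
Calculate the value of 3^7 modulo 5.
Using Fermat: 3^{4} ≡ 1 mod 5. 7 ≡ 3 mod 4. So 3^{7} ≡ 3^{3} ≡ 2 mod 5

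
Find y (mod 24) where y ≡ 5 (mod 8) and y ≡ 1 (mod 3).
M = 8 × 3 = 24. M₁ = 3, y₁ ≡ 3 (mod 8). M₂ = 8, y₂ ≡ 2 (mod 3). y = 5×3×3 + 1×8×2 ≡ 13 (mod 24)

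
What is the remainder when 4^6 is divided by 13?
By repeated squaring mod 13: 4^{1}≡4, 4^{2}≡3, 4^{4}≡9. Then 4^{6} = 4^{4+2} ≡ 9 × 3 ≡ 1 mod 13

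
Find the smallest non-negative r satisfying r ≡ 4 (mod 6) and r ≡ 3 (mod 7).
M = 6 × 7 = 42. M₁ = 7, y₁ ≡ 1 (mod 6). M₂ = 6, y₂ ≡ 6 (mod 7). r = 4×7×1 + 3×6×6 ≡ 10 (mod 42)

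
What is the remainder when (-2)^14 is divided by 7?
Using Fermat: (-2)^{6} ≡ 1 (mod 7). 14 ≡ 2 (mod 6). So (-2)^{14} ≡ (-2)^{2} ≡ 4 (mod 7)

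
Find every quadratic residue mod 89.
Quadratic residues modulo 89: {1, 2, 4, 5, 8, 9, 10, 11, 16, 17, 18, 20, 21, 22, 25, 32, 34, 36, 39, 40, 42, 44, 45, 47, 49, 50, 53, 55, 57, 64, 67, 68, 69, 71, 72, 73, 78, 79, 80, 81, 84, 85, 87, 88}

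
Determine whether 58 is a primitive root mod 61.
58^{5} ≡ 1 mod 61 and 5 < 60, so ord_61(58) = 5 ≠ 60 and 58 is not a primitive root.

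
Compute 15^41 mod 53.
By repeated squaring (mod 53): 15^{1}≡15, 15^{2}≡13, 15^{4}≡10, 15^{8}≡47, 15^{16}≡36, 15^{32}≡24. Then 15^{41} = 15^{32+8+1} ≡ 24 × 47 × 15 ≡ 13 (mod 53)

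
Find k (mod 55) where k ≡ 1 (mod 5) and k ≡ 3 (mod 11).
M = 5 × 11 = 55. M₁ = 11, y₁ ≡ 1 (mod 5). M₂ = 5, y₂ ≡ 9 (mod 11). k = 1×11×1 + 3×5×9 ≡ 36 (mod 55)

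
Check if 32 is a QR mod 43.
By Euler's criterion: 32^{21} ≡ 42 (mod 43). Since this equals -1 (≡ 42), 32 is not a QR.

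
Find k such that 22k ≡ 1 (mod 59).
Since 59 is prime, by Fermat 22^(-1) ≡ 22^{57} ≡ 51 (mod 59). Verify: 22 × 51 = 1122 ≡ 1 (mod 59)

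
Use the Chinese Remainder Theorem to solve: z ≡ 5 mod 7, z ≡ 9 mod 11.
M = 7 × 11 = 77. M₁ = 11, y₁ ≡ 2 mod 7. M₂ = 7, y₂ ≡ 8 mod 11. z = 5×11×2 + 9×7×8 ≡ 75 mod 77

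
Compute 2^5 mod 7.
By repeated squaring mod 7: 2^{1}≡2, 2^{2}≡4, 2^{4}≡2. Then 2^{5} = 2^{4+1} ≡ 2 × 2 ≡ 4 mod 7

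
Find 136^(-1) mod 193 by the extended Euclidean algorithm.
Extended GCD: 136(44) + 193(-31) = 1. So 136^(-1) ≡ 44 mod 193. Verify: 136 × 44 = 5984 ≡ 1 mod 193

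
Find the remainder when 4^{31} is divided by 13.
By Fermat: 4^{12} ≡ 1 (mod 13). 31 = 2×12 + 7. So 4^{31} ≡ 4^{7} ≡ 4 (mod 13)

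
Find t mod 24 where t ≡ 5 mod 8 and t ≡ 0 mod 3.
M = 8 × 3 = 24. M₁ = 3, y₁ ≡ 3 mod 8. M₂ = 8, y₂ ≡ 2 mod 3. t = 5×3×3 + 0×8×2 ≡ 21 mod 24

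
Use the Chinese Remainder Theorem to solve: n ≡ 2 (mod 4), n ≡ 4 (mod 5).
M = 4 × 5 = 20. M₁ = 5, y₁ ≡ 1 (mod 4). M₂ = 4, y₂ ≡ 4 (mod 5). n = 2×5×1 + 4×4×4 ≡ 14 (mod 20)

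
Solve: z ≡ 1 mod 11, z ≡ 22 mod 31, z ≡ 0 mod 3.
M = 11 × 31 × 3 = 1023. M₁ = 93, y₁ ≡ 9 mod 11. M₂ = 33, y₂ ≡ 16 mod 31. M₃ = 341, y₃ ≡ 2 mod 3. z = 1×93×9 + 22×33×16 + 0×341×2 ≡ 177 mod 1023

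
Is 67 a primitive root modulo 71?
ord_71(67) divides 70. For each prime q|70: 67^{35}≡70, 67^{14}≡5, 67^{10}≡48, none ≡ 1. So 67 has order 70 and is a primitive root mod 71.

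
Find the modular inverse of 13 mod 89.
Since 89 is prime, by Fermat 13^(-1) ≡ 13^{87} ≡ 48 mod 89. Verify: 13 × 48 = 624 ≡ 1 mod 89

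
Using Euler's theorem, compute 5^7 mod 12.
By Euler: 5^{4} ≡ 1 mod 12 since gcd(5, 12) = 1. 7 = 1×4 + 3. So 5^{7} ≡ 5^{3} ≡ 5 mod 12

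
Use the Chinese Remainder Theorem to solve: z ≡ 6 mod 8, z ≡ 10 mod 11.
M = 8 × 11 = 88. M₁ = 11, y₁ ≡ 3 mod 8. M₂ = 8, y₂ ≡ 7 mod 11. z = 6×11×3 + 10×8×7 ≡ 54 mod 88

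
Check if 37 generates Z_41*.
37^{5} ≡ 1 (mod 41) and 5 < 40, so ord_41(37) = 5 ≠ 40 and 37 is not a primitive root.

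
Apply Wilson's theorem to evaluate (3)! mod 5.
(4)! = (3)! × (4) ≡ -1 mod 5. So (3)! ≡ -1 × (4)^(-1) ≡ (-1)×(-1) = 1 mod 5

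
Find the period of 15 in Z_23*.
Powers of 15 mod 23: 15^1≡15, 15^2≡18, 15^3≡17, 15^4≡2, 15^5≡7, 15^6≡13, 15^7≡11, 15^8≡4, 15^9≡14, 15^10≡3, 15^11≡22, 15^12≡8, 15^13≡5, 15^14≡6, 15^15≡21, 15^16≡16, 15^17≡10, 15^18≡12, 15^19≡19, 15^20≡9, 15^21≡20, 15^22≡1. Order = 22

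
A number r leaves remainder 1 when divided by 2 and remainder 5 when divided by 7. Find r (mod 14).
M = 2 × 7 = 14. M₁ = 7, y₁ ≡ 1 (mod 2). M₂ = 2, y₂ ≡ 4 (mod 7). r = 1×7×1 + 5×2×4 ≡ 5 (mod 14)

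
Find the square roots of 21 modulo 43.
The square roots of 21 mod 43 are 35 and 8. Verify: 35² = 1225 ≡ 21 (mod 43)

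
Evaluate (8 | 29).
(8/29) = 8^{14} mod 29 = -1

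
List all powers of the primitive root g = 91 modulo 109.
91^1, 91^2, ..., 91^{108} mod 109: [91, 106, 54, 9, 56, 82, 50, 81, 68, 84, 14, 75, 67, 102, 17, 21, 58, 46, 44, 80, 86, 87, 69, 66, 11, 20, 76, 49, 99, 71, 30, 5, 19, 94, 52, 45, 62, 83, 32, 78, 13, 93, 70, 48, 8, 74, 85, 105, 72, 12, 2, 73, 103, 108, 18, 3, 55, 100, 53, 27, 59, 28, 41, 25, 95, 34, 42, 7, 92, 88, 51, 63, 65, 29, 23, 22, 40, 43, 98, 89, 33, 60, 10, 38, 79, 104, 90, 15, 57, 64, 47, 26, 77, 31, 96, 16, 39, 61, 101, 35, 24, 4, 37, 97, 107, 36, 6, 1]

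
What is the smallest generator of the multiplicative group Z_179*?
g = 2. Powers: [2, 4, 8, 16, 32, 64, 128, 77, ...] generates all 178 non-zero residues.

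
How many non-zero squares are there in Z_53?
Exactly half the non-zero residues mod a prime are QRs: (53-1)/2 = 26.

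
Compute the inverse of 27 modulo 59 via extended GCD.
Extended GCD: 27(-24) + 59(11) = 1. So 27^(-1) ≡ -24 ≡ 35 mod 59. Verify: 27 × 35 = 945 ≡ 1 mod 59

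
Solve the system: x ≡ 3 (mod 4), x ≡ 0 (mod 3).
M = 4 × 3 = 12. M₁ = 3, y₁ ≡ 3 (mod 4). M₂ = 4, y₂ ≡ 1 (mod 3). x = 3×3×3 + 0×4×1 ≡ 3 (mod 12)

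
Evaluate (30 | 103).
(30/103) = 30^{51} mod 103 = 1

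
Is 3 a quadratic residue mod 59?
By Euler's criterion: 3^{29} ≡ 1 mod 59. Since this equals 1, 3 is a QR.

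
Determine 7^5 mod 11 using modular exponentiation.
By repeated squaring (mod 11): 7^{1}≡7, 7^{2}≡5, 7^{4}≡3. Then 7^{5} = 7^{4+1} ≡ 3 × 7 ≡ 10 (mod 11)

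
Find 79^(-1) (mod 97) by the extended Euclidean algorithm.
Extended GCD: 79(-27) + 97(22) = 1. So 79^(-1) ≡ -27 ≡ 70 (mod 97). Verify: 79 × 70 = 5530 ≡ 1 (mod 97)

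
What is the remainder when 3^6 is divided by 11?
By repeated squaring (mod 11): 3^{1}≡3, 3^{2}≡9, 3^{4}≡4. Then 3^{6} = 3^{4+2} ≡ 4 × 9 ≡ 3 (mod 11)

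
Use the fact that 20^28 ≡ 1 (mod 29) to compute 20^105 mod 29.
By Fermat: 20^{28} ≡ 1 (mod 29). 105 = 3×28 + 21. So 20^{105} ≡ 20^{21} ≡ 1 (mod 29)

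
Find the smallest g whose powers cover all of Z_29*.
g = 2. Powers: [2, 4, 8, 16, 3, 6, 12, ...] generates all 28 non-zero residues.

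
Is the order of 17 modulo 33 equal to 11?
Powers of 17 mod 33: 17^1≡17, 17^2≡25, 17^3≡29, 17^4≡31, 17^5≡32, 17^6≡16, 17^7≡8, 17^8≡4, 17^9≡2, 17^10≡1. Already 17^10≡1, so the order is 10 < 11. No, the actual order is 10.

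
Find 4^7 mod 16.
By repeated squaring mod 16: 4^{1}≡4, 4^{2}≡0, 4^{4}≡0. Then 4^{7} = 4^{4+2+1} ≡ 0 × 0 × 4 ≡ 0 mod 16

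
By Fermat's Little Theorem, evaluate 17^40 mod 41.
By Fermat's Little Theorem, 17^{40} ≡ 1 (mod 41) since 41 is prime and gcd(17, 41) = 1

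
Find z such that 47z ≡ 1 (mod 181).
Since 181 is prime, by Fermat 47^(-1) ≡ 47^{179} ≡ 104 (mod 181). Verify: 47 × 104 = 4888 ≡ 1 (mod 181)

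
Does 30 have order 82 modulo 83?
30^{41} ≡ 1 (mod 83) and 41 < 82, so ord_83(30) = 41 ≠ 82 and 30 is not a primitive root.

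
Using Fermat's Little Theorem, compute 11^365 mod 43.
By Fermat: 11^{42} ≡ 1 mod 43. 365 ≡ 29 mod 42. So 11^{365} ≡ 11^{29} ≡ 11 mod 43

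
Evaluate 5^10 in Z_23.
By repeated squaring mod 23: 5^{1}≡5, 5^{2}≡2, 5^{4}≡4, 5^{8}≡16. Then 5^{10} = 5^{8+2} ≡ 16 × 2 ≡ 9 mod 23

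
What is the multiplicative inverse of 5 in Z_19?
Since 19 is prime, by Fermat 5^(-1) ≡ 5^{17} ≡ 4 (mod 19). Verify: 5 × 4 = 20 ≡ 1 (mod 19)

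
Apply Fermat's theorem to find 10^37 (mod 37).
By Fermat: 10^{36} ≡ 1 (mod 37). So 10^{37} = 10^{36} · 10^{1} ≡ 10^{1} ≡ 10 (mod 37)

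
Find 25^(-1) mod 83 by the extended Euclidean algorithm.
Extended GCD: 25(10) + 83(-3) = 1. So 25^(-1) ≡ 10 mod 83. Verify: 25 × 10 = 250 ≡ 1 mod 83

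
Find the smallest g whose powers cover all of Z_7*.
g = 3. For each prime q|6: 3^{3}≡6, 3^{2}≡2, none ≡ 1, so ord_7(3) = 6 and 3 is a primitive root.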